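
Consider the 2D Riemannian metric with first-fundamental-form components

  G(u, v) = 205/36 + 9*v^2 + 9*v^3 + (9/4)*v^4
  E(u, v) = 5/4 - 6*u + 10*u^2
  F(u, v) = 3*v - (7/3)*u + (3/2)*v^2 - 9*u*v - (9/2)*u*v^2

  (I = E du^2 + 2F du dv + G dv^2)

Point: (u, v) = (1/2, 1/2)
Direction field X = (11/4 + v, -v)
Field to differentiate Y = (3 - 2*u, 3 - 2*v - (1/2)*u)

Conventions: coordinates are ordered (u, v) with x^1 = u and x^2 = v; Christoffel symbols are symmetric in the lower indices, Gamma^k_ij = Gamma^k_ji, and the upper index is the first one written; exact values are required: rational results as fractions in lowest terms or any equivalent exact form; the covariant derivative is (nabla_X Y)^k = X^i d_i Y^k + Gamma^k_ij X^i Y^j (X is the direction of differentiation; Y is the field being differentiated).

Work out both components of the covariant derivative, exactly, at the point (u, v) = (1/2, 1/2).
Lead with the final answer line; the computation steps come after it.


Answer: (nabla_X Y)^u = -6079/5714, (nabla_X Y)^v = -132593/22856

E = 3/4, F = -101/48, G = 5305/576 at the point
E_u = 4, E_v = 0, F_u = -191/24, F_v = -9/4, G_u = 0, G_v = 135/8
EG - F^2 = 2857/1152;  g^inv = (1152/2857) * [[5305/576, 101/48], [101/48, 3/4]]
first-kind symbols [ij,l] = (1/2)(d_i g_jl + d_j g_il - d_l g_ij): [uu,u] = E_u/2 = 2, [uu,v] = F_u - E_v/2 = -191/24, [uv,u] = E_v/2 = 0, [uv,v] = G_u/2 = 0, [vv,u] = F_v - G_u/2 = -9/4, [vv,v] = G_v/2 = 135/16
Gamma^u_ij = (G*[ij,u] - F*[ij,v])/(EG - F^2), Gamma^v_ij = (E*[ij,v] - F*[ij,u])/(EG - F^2)
Gamma_uuu = 1929/2857, Gamma_uuv = 0, Gamma_uvv = -3420/2857, Gamma_vuu = -2028/2857, Gamma_vuv = 0, Gamma_vvv = 1836/2857
X = (13/4, -1/2), Y = (2, 7/4) at the point


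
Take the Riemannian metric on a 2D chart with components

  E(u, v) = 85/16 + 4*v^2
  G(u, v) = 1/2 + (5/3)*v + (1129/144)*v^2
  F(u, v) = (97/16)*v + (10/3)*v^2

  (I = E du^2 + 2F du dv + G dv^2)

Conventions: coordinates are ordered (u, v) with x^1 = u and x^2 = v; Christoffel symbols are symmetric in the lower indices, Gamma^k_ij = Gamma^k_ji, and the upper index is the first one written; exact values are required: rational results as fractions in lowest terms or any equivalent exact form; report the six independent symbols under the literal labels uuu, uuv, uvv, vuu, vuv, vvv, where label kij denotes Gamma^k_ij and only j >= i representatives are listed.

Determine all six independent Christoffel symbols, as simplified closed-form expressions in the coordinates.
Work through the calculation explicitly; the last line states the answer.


E = 85/16 + 4*v^2; F = (97/16)*v + (10/3)*v^2; G = 1/2 + (5/3)*v + (1129/144)*v^2
Gamma^k_ij = (1/2) g^{kl} (d_i g_jl + d_j g_il - d_l g_ij), with g^inv = (1/(EG-F^2)) [[G, -F], [-F, E]]
first partials: E_u = 0, E_v = 8*v, F_u = 0, F_v = 97/16 + (20/3)*v, G_u = 0, G_v = 5/3 + (1129/72)*v
D = EG - F^2 = 85/32 + (425/48)*v + (3973/576)*v^2 - (135/4)*v^3 + (81/4)*v^4
expanded: Gamma^u_uu = (G E_u - 2F F_u + F E_v)/(2D), Gamma^u_uv = (G E_v - F G_u)/(2D), Gamma^u_vv = (2G F_v - G G_u - F G_v)/(2D), Gamma^v_uu = (2E F_u - E E_v - F E_u)/(2D), Gamma^v_uv = (E G_u - F E_v)/(2D), Gamma^v_vv = (E G_v - 2F F_v + F G_u)/(2D); substitute and cancel common factors

Answer: Gamma_uuu = (7680*v^3 + 13968*v^2)/(11664*v^4 - 19440*v^3 + 3973*v^2 + 5100*v + 1530), Gamma_uuv = (18064*v^3 + 3840*v^2 + 1152*v)/(11664*v^4 - 19440*v^3 + 3973*v^2 + 5100*v + 1530), Gamma_uvv = (45160*v^3 + 14400*v^2 + 14490*v + 5238)/(34992*v^4 - 58320*v^3 + 11919*v^2 + 15300*v + 4590), Gamma_vuu = (-9216*v^3 - 12240*v)/(11664*v^4 - 19440*v^3 + 3973*v^2 + 5100*v + 1530), Gamma_vuv = (-7680*v^3 - 13968*v^2)/(11664*v^4 - 19440*v^3 + 3973*v^2 + 5100*v + 1530), Gamma_vvv = (5264*v^3 - 33000*v^2 + 2821*v + 2550)/(11664*v^4 - 19440*v^3 + 3973*v^2 + 5100*v + 1530)


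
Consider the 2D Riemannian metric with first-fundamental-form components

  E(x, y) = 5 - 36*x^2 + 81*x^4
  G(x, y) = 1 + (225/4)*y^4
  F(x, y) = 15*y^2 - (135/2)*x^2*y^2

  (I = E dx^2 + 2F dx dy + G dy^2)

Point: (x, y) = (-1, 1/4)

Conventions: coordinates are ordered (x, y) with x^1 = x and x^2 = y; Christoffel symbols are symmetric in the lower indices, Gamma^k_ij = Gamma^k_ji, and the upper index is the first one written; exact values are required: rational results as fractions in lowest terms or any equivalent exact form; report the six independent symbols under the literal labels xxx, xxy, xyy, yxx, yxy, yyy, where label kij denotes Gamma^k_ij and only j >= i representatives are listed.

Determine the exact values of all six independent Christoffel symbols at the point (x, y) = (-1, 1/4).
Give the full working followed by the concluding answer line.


E = 50, F = -105/32, G = 1249/1024 at the point
E_x = -252, E_y = 0, F_x = 135/16, F_y = -105/4, G_x = 0, G_y = 225/64
EG - F^2 = 51425/1024;  g^inv = (1024/51425) * [[1249/1024, 105/32], [105/32, 50]]
first-kind symbols [ij,l] = (1/2)(d_i g_jl + d_j g_il - d_l g_ij): [xx,x] = E_x/2 = -126, [xx,y] = F_x - E_y/2 = 135/16, [xy,x] = E_y/2 = 0, [xy,y] = G_x/2 = 0, [yy,x] = F_y - G_x/2 = -105/4, [yy,y] = G_y/2 = 225/128
Gamma^x_ij = (G*[ij,x] - F*[ij,y])/(EG - F^2), Gamma^y_ij = (E*[ij,y] - F*[ij,x])/(EG - F^2)

Answer: Gamma_xxx = -129024/51425, Gamma_xxy = 0, Gamma_xyy = -5376/10285, Gamma_yxx = 1728/10285, Gamma_yxy = 0, Gamma_yyy = 72/2057


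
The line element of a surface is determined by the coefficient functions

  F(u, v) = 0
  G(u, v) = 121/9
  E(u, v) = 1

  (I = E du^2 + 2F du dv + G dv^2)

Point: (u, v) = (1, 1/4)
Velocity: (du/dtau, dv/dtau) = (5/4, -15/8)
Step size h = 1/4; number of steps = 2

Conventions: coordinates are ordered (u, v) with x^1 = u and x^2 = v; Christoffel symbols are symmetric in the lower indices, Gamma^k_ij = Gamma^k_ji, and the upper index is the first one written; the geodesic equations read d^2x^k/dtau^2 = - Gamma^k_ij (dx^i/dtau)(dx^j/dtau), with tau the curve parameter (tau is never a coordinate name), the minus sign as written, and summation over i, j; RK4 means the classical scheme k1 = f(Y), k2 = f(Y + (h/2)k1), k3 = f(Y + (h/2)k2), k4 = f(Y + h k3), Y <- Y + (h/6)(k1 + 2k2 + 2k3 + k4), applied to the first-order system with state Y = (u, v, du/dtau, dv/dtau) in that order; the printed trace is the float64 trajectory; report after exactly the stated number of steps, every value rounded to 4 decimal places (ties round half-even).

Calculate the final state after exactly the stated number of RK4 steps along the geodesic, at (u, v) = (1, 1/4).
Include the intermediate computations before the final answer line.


f(Y) = (du/dtau, dv/dtau, -Gamma^u_ij Y'^i Y'^j, -Gamma^v_ij Y'^i Y'^j) with the Gammas evaluated at the stage position; h = 0.250000; intermediate values shown to 6 dp
step 0: u = 1.0000, v = 0.2500, du/dtau = 1.2500, dv/dtau = -1.8750
step 1:
  k1: at (u, v) = (1.000000, 0.250000), (du/dtau, dv/dtau) = (1.250000, -1.875000); Gamma_uuu = 0.000000, Gamma_uuv = 0.000000, Gamma_uvv = 0.000000, Gamma_vuu = 0.000000, Gamma_vuv = 0.000000, Gamma_vvv = 0.000000; k1 = (1.250000, -1.875000, 0.000000, 0.000000)
  k2: at (u, v) = (1.156250, 0.015625), (du/dtau, dv/dtau) = (1.250000, -1.875000); Gamma_uuu = 0.000000, Gamma_uuv = 0.000000, Gamma_uvv = 0.000000, Gamma_vuu = 0.000000, Gamma_vuv = 0.000000, Gamma_vvv = 0.000000; k2 = (1.250000, -1.875000, 0.000000, 0.000000)
  k3: at (u, v) = (1.156250, 0.015625), (du/dtau, dv/dtau) = (1.250000, -1.875000); Gamma_uuu = 0.000000, Gamma_uuv = 0.000000, Gamma_uvv = 0.000000, Gamma_vuu = 0.000000, Gamma_vuv = 0.000000, Gamma_vvv = 0.000000; k3 = (1.250000, -1.875000, 0.000000, 0.000000)
  k4: at (u, v) = (1.312500, -0.218750), (du/dtau, dv/dtau) = (1.250000, -1.875000); Gamma_uuu = 0.000000, Gamma_uuv = 0.000000, Gamma_uvv = 0.000000, Gamma_vuu = 0.000000, Gamma_vuv = 0.000000, Gamma_vvv = 0.000000; k4 = (1.250000, -1.875000, 0.000000, 0.000000)
  Y <- Y + (h/6)(k1 + 2k2 + 2k3 + k4): u = 1.3125, v = -0.2188, du/dtau = 1.2500, dv/dtau = -1.8750
step 2:
  k1: at (u, v) = (1.312500, -0.218750), (du/dtau, dv/dtau) = (1.250000, -1.875000); Gamma_uuu = 0.000000, Gamma_uuv = 0.000000, Gamma_uvv = 0.000000, Gamma_vuu = 0.000000, Gamma_vuv = 0.000000, Gamma_vvv = 0.000000; k1 = (1.250000, -1.875000, 0.000000, 0.000000)
  k2: at (u, v) = (1.468750, -0.453125), (du/dtau, dv/dtau) = (1.250000, -1.875000); Gamma_uuu = 0.000000, Gamma_uuv = 0.000000, Gamma_uvv = 0.000000, Gamma_vuu = 0.000000, Gamma_vuv = 0.000000, Gamma_vvv = 0.000000; k2 = (1.250000, -1.875000, 0.000000, 0.000000)
  k3: at (u, v) = (1.468750, -0.453125), (du/dtau, dv/dtau) = (1.250000, -1.875000); Gamma_uuu = 0.000000, Gamma_uuv = 0.000000, Gamma_uvv = 0.000000, Gamma_vuu = 0.000000, Gamma_vuv = 0.000000, Gamma_vvv = 0.000000; k3 = (1.250000, -1.875000, 0.000000, 0.000000)
  k4: at (u, v) = (1.625000, -0.687500), (du/dtau, dv/dtau) = (1.250000, -1.875000); Gamma_uuu = 0.000000, Gamma_uuv = 0.000000, Gamma_uvv = 0.000000, Gamma_vuu = 0.000000, Gamma_vuv = 0.000000, Gamma_vvv = 0.000000; k4 = (1.250000, -1.875000, 0.000000, 0.000000)
  Y <- Y + (h/6)(k1 + 2k2 + 2k3 + k4): u = 1.6250, v = -0.6875, du/dtau = 1.2500, dv/dtau = -1.8750

Answer: u = 1.6250, v = -0.6875, du/dtau = 1.2500, dv/dtau = -1.8750


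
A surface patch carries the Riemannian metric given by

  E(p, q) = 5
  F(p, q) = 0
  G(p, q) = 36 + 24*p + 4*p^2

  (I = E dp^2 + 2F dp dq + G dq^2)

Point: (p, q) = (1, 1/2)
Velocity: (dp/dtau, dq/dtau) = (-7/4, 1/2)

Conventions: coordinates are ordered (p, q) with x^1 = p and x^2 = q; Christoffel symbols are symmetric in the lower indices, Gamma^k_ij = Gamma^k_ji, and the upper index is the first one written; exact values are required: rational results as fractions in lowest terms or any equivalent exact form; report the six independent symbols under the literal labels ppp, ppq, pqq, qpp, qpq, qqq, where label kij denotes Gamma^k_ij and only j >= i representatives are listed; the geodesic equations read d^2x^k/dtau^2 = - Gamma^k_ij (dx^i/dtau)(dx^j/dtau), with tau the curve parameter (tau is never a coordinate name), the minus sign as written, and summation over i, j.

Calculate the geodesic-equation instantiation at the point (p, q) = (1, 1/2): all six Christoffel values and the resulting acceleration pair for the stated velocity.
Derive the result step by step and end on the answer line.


E = 5, F = 0, G = 64 at the point
E_p = 0, E_q = 0, F_p = 0, F_q = 0, G_p = 32, G_q = 0
EG - F^2 = 320;  g^inv = (1/320) * [[64, 0], [0, 5]]
first-kind symbols [ij,l] = (1/2)(d_i g_jl + d_j g_il - d_l g_ij): [pp,p] = E_p/2 = 0, [pp,q] = F_p - E_q/2 = 0, [pq,p] = E_q/2 = 0, [pq,q] = G_p/2 = 16, [qq,p] = F_q - G_p/2 = -16, [qq,q] = G_q/2 = 0
Gamma^p_ij = (G*[ij,p] - F*[ij,q])/(EG - F^2), Gamma^q_ij = (E*[ij,q] - F*[ij,p])/(EG - F^2)
Gamma_ppp = 0, Gamma_ppq = 0, Gamma_pqq = -16/5, Gamma_qpp = 0, Gamma_qpq = 1/4, Gamma_qqq = 0
d^2p/dtau^2 = -(Gamma_ppp*(-7/4)^2 + 2*Gamma_ppq*(-7/4)*(1/2) + Gamma_pqq*(1/2)^2) = 4/5
d^2q/dtau^2 = -(Gamma_qpp*(-7/4)^2 + 2*Gamma_qpq*(-7/4)*(1/2) + Gamma_qqq*(1/2)^2) = 7/16

Answer: Gamma_ppp = 0, Gamma_ppq = 0, Gamma_pqq = -16/5, Gamma_qpp = 0, Gamma_qpq = 1/4, Gamma_qqq = 0; accelerations (d^2p/dtau^2, d^2q/dtau^2) = (4/5, 7/16)


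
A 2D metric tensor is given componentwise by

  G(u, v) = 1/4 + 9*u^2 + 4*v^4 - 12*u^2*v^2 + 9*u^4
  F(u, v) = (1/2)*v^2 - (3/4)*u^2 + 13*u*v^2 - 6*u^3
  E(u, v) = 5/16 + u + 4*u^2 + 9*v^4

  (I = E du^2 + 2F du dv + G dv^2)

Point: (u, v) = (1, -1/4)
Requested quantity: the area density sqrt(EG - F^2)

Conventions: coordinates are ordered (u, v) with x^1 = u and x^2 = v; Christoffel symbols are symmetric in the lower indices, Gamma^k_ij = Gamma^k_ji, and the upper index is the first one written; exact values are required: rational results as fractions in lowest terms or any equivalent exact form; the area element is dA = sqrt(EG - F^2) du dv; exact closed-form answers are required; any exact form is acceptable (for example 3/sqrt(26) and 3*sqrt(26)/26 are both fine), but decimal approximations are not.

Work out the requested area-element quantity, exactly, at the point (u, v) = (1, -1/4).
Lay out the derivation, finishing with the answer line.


E = 1369/256, F = -189/32, G = 1121/64; EG - F^2 = 963113/16384

Answer: sqrt(EG - F^2) = sqrt(963113)/128


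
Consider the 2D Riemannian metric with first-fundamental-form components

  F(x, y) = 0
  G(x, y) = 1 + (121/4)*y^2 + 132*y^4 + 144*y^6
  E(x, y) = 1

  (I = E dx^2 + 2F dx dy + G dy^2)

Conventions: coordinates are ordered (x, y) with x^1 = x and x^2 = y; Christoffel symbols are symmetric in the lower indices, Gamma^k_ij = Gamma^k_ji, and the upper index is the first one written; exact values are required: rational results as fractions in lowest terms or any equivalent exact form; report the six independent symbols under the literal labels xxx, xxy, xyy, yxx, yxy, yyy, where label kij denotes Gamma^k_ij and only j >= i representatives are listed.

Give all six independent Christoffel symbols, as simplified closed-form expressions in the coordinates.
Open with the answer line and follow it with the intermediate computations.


Answer: Gamma_xxx = 0, Gamma_xxy = 0, Gamma_xyy = 0, Gamma_yxx = 0, Gamma_yxy = 0, Gamma_yyy = (1728*y^5 + 1056*y^3 + 121*y)/(576*y^6 + 528*y^4 + 121*y^2 + 4)

E = 1; F = 0; G = 1 + (121/4)*y^2 + 132*y^4 + 144*y^6
Gamma^k_ij = (1/2) g^{kl} (d_i g_jl + d_j g_il - d_l g_ij), with g^inv = (1/(EG-F^2)) [[G, -F], [-F, E]]
first partials: E_x = 0, E_y = 0, F_x = 0, F_y = 0, G_x = 0, G_y = (121/2)*y + 528*y^3 + 864*y^5
D = EG - F^2 = 1 + (121/4)*y^2 + 132*y^4 + 144*y^6
expanded: Gamma^x_xx = (G E_x - 2F F_x + F E_y)/(2D), Gamma^x_xy = (G E_y - F G_x)/(2D), Gamma^x_yy = (2G F_y - G G_x - F G_y)/(2D), Gamma^y_xx = (2E F_x - E E_y - F E_x)/(2D), Gamma^y_xy = (E G_x - F E_y)/(2D), Gamma^y_yy = (E G_y - 2F F_y + F G_x)/(2D); substitute and cancel common factors


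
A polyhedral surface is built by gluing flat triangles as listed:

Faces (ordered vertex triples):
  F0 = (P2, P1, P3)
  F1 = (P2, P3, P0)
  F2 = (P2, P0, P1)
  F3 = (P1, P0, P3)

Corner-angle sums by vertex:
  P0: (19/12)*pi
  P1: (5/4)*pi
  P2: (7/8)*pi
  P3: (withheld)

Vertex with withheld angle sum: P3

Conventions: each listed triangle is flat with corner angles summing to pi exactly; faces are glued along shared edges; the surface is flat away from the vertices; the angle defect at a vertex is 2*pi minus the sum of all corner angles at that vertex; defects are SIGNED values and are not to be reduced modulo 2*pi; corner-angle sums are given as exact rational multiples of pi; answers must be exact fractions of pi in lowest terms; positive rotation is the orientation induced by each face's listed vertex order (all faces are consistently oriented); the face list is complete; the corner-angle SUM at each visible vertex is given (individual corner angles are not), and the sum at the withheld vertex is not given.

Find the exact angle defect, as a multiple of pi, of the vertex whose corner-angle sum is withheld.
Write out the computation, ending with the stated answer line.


V = 4, E = 6, F = 4; chi = V - E + F = 2
Gauss-Bonnet: total defect = 2*pi*chi = 4*pi; visible defects sum to (55/24)*pi

Answer: defect(P3) = (41/24)*pi


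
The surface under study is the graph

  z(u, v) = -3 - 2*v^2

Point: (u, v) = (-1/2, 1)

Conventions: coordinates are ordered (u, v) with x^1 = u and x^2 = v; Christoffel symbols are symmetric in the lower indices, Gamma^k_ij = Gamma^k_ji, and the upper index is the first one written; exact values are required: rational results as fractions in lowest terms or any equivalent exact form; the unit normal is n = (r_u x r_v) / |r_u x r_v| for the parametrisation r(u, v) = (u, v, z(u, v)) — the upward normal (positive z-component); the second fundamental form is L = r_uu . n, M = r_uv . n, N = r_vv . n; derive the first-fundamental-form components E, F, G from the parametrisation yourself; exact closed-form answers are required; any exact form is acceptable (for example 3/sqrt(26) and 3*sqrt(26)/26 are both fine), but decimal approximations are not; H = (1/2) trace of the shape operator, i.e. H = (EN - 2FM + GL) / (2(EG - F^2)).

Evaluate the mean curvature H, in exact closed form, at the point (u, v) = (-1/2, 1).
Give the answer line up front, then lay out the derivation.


Answer: H = -2*sqrt(17)/289

z_u = 0, z_v = -4, z_uu = 0, z_uv = 0, z_vv = -4
E = 1, F = 0, G = 17; answer radicand W^2 = 17
unnormalised second-form numerators: l = 0, m = 0, n = -4; L = l/sqrt(17), and similarly M = m/sqrt(W^2), N = n/sqrt(W^2)
H = (E*n - 2*F*m + G*l) / (2*(EG - F^2)*sqrt(W^2)); E*n - 2*F*m + G*l = -4, EG - F^2 = 17, so H = (-2/17)/sqrt(17)


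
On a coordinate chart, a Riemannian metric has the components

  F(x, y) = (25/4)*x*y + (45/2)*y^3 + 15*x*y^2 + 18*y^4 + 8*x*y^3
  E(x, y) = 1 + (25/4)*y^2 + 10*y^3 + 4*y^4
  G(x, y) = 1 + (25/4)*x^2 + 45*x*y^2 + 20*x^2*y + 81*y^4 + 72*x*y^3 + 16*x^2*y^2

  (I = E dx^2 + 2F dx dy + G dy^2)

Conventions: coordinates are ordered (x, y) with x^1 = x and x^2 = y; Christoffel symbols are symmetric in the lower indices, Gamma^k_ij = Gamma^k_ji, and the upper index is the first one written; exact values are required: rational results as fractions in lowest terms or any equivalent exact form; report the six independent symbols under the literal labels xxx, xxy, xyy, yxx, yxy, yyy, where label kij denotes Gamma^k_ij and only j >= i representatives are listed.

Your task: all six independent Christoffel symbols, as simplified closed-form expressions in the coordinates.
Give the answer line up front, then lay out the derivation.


Answer: Gamma_xxx = 0, Gamma_xxy = (32*y^3 + 60*y^2 + 25*y)/(64*x^2*y^2 + 80*x^2*y + 25*x^2 + 288*x*y^3 + 180*x*y^2 + 340*y^4 + 40*y^3 + 25*y^2 + 4), Gamma_xyy = (32*x*y^2 + 40*x*y + 144*y^3 + 180*y^2)/(64*x^2*y^2 + 80*x^2*y + 25*x^2 + 288*x*y^3 + 180*x*y^2 + 340*y^4 + 40*y^3 + 25*y^2 + 4), Gamma_yxx = 0, Gamma_yxy = (64*x*y^2 + 80*x*y + 25*x + 144*y^3 + 90*y^2)/(64*x^2*y^2 + 80*x^2*y + 25*x^2 + 288*x*y^3 + 180*x*y^2 + 340*y^4 + 40*y^3 + 25*y^2 + 4), Gamma_yyy = (64*x^2*y + 40*x^2 + 432*x*y^2 + 180*x*y + 648*y^3)/(64*x^2*y^2 + 80*x^2*y + 25*x^2 + 288*x*y^3 + 180*x*y^2 + 340*y^4 + 40*y^3 + 25*y^2 + 4)

E = 1 + (25/4)*y^2 + 10*y^3 + 4*y^4; F = (25/4)*x*y + (45/2)*y^3 + 15*x*y^2 + 18*y^4 + 8*x*y^3; G = 1 + (25/4)*x^2 + 45*x*y^2 + 20*x^2*y + 81*y^4 + 72*x*y^3 + 16*x^2*y^2
Gamma^k_ij = (1/2) g^{kl} (d_i g_jl + d_j g_il - d_l g_ij), with g^inv = (1/(EG-F^2)) [[G, -F], [-F, E]]
first partials: E_x = 0, E_y = (25/2)*y + 30*y^2 + 16*y^3, F_x = (25/4)*y + 15*y^2 + 8*y^3, F_y = (25/4)*x + (135/2)*y^2 + 30*x*y + 72*y^3 + 24*x*y^2, G_x = (25/2)*x + 45*y^2 + 40*x*y + 72*y^3 + 32*x*y^2, G_y = 90*x*y + 20*x^2 + 324*y^3 + 216*x*y^2 + 32*x^2*y
D = EG - F^2 = 1 + (25/4)*y^2 + (25/4)*x^2 + 10*y^3 + 45*x*y^2 + 20*x^2*y + 85*y^4 + 72*x*y^3 + 16*x^2*y^2
expanded: Gamma^x_xx = (G E_x - 2F F_x + F E_y)/(2D), Gamma^x_xy = (G E_y - F G_x)/(2D), Gamma^x_yy = (2G F_y - G G_x - F G_y)/(2D), Gamma^y_xx = (2E F_x - E E_y - F E_x)/(2D), Gamma^y_xy = (E G_x - F E_y)/(2D), Gamma^y_yy = (E G_y - 2F F_y + F G_x)/(2D); substitute and cancel common factors


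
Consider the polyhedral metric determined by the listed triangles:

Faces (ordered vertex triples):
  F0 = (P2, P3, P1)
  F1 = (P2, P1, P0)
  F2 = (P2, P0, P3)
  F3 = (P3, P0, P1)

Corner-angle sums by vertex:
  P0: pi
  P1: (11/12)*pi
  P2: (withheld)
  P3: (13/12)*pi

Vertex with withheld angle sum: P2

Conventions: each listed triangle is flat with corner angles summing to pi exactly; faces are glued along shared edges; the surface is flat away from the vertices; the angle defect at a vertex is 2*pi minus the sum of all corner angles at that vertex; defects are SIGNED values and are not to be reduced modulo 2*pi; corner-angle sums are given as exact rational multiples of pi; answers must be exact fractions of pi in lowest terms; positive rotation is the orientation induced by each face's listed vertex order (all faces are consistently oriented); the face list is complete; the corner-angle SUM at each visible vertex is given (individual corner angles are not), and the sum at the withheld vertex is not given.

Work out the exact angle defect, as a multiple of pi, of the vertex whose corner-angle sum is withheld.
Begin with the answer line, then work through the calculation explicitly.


Answer: defect(P2) = pi

V = 4, E = 6, F = 4; chi = V - E + F = 2
Gauss-Bonnet: total defect = 2*pi*chi = 4*pi; visible defects sum to 3*pi


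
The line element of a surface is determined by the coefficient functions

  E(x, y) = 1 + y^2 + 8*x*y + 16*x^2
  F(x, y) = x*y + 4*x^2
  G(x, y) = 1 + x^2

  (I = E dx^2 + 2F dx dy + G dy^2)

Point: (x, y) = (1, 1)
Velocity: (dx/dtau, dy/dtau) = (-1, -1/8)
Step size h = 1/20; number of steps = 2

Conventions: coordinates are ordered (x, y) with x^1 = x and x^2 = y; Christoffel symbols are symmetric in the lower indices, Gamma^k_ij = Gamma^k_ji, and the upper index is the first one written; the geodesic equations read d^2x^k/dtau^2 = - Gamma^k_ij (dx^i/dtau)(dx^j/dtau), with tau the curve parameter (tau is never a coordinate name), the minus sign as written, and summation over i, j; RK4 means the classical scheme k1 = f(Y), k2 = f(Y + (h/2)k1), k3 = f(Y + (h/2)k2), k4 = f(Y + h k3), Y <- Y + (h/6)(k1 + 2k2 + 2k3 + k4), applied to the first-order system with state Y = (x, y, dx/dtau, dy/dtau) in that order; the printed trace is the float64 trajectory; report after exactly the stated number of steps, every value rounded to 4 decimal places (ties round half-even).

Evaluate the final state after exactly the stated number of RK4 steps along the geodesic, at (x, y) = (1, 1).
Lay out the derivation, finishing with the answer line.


f(Y) = (dx/dtau, dy/dtau, -Gamma^x_ij Y'^i Y'^j, -Gamma^y_ij Y'^i Y'^j) with the Gammas evaluated at the stage position; h = 0.050000; intermediate values shown to 6 dp
step 0: x = 1.0000, y = 1.0000, dx/dtau = -1.0000, dy/dtau = -0.1250
step 1:
  k1: at (x, y) = (1.000000, 1.000000), (dx/dtau, dy/dtau) = (-1.000000, -0.125000); Gamma_xxx = 0.740741, Gamma_xxy = 0.185185, Gamma_xyy = 0.000000, Gamma_yxx = 0.148148, Gamma_yxy = 0.037037, Gamma_yyy = 0.000000; k1 = (-1.000000, -0.125000, -0.787037, -0.157407)
  k2: at (x, y) = (0.975000, 0.996875), (dx/dtau, dy/dtau) = (-1.019676, -0.128935); Gamma_xxx = 0.755399, Gamma_xxy = 0.188850, Gamma_xyy = 0.000000, Gamma_yxx = 0.150405, Gamma_yxy = 0.037601, Gamma_yyy = 0.000000; k2 = (-1.019676, -0.128935, -0.835075, -0.166269)
  k3: at (x, y) = (0.974508, 0.996777), (dx/dtau, dy/dtau) = (-1.020877, -0.129157); Gamma_xxx = 0.755698, Gamma_xxy = 0.188924, Gamma_xyy = 0.000000, Gamma_yxx = 0.150452, Gamma_yxy = 0.037613, Gamma_yyy = 0.000000; k3 = (-1.020877, -0.129157, -0.837401, -0.166718)
  k4: at (x, y) = (0.948956, 0.993542), (dx/dtau, dy/dtau) = (-1.041870, -0.133336); Gamma_xxx = 0.771280, Gamma_xxy = 0.192820, Gamma_xyy = 0.000000, Gamma_yxx = 0.152820, Gamma_yxy = 0.038205, Gamma_yyy = 0.000000; k4 = (-1.041870, -0.133336, -0.890791, -0.176500)
  Y <- Y + (h/6)(k1 + 2k2 + 2k3 + k4): x = 0.9490, y = 0.9935, dx/dtau = -1.0419, dy/dtau = -0.1333
step 2:
  k1: at (x, y) = (0.948975, 0.993546), (dx/dtau, dy/dtau) = (-1.041856, -0.133332); Gamma_xxx = 0.771268, Gamma_xxy = 0.192817, Gamma_xyy = 0.000000, Gamma_yxx = 0.152818, Gamma_yxy = 0.038205, Gamma_yyy = 0.000000; k1 = (-1.041856, -0.133332, -0.890754, -0.176493)
  k2: at (x, y) = (0.922929, 0.990212), (dx/dtau, dy/dtau) = (-1.064125, -0.137745); Gamma_xxx = 0.787797, Gamma_xxy = 0.196949, Gamma_xyy = 0.000000, Gamma_yxx = 0.155295, Gamma_yxy = 0.038824, Gamma_yyy = 0.000000; k2 = (-1.064125, -0.137745, -0.949809, -0.187232)
  k3: at (x, y) = (0.922372, 0.990102), (dx/dtau, dy/dtau) = (-1.065602, -0.138013); Gamma_xxx = 0.788164, Gamma_xxy = 0.197041, Gamma_xyy = 0.000000, Gamma_yxx = 0.155351, Gamma_yxy = 0.038838, Gamma_yyy = 0.000000; k3 = (-1.065602, -0.138013, -0.952922, -0.187826)
  k4: at (x, y) = (0.895695, 0.986645), (dx/dtau, dy/dtau) = (-1.089503, -0.142724); Gamma_xxx = 0.805827, Gamma_xxy = 0.201457, Gamma_xyy = 0.000000, Gamma_yxx = 0.157958, Gamma_yxy = 0.039489, Gamma_yyy = 0.000000; k4 = (-1.089503, -0.142724, -1.019182, -0.199779)
  Y <- Y + (h/6)(k1 + 2k2 + 2k3 + k4): x = 0.8957, y = 0.9866, dx/dtau = -1.0895, dy/dtau = -0.1427

Answer: x = 0.8957, y = 0.9866, dx/dtau = -1.0895, dy/dtau = -0.1427


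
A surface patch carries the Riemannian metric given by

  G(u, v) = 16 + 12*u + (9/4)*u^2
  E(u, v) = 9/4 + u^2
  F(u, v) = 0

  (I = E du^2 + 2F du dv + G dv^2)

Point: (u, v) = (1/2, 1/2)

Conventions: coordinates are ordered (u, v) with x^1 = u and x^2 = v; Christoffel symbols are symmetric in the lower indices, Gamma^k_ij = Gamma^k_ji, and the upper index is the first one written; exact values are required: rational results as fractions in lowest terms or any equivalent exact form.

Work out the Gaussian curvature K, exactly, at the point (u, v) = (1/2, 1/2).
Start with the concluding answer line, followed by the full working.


Answer: K = 12/475

E = 5/2, F = 0, G = 361/16, EG - F^2 = 1805/32 at the point
E_u = 1, E_v = 0, F_u = 0, F_v = 0, G_u = 57/4, G_v = 0
E_vv = 0, F_uv = 0, G_uu = 9/2
Brioschi: K = (det M1 - det M2) / (EG - F^2)^2 with the standard first/second-derivative matrices M1, M2.
M1 = [[-E_vv/2 + F_uv - G_uu/2, E_u/2, F_u - E_v/2], [F_v - G_u/2, E, F], [G_v/2, F, G]] = [[-9/4, 1/2, 0], [-57/8, 5/2, 0], [0, 0, 361/16]]; det M1 = -11913/256
M2 = [[0, E_v/2, G_u/2], [E_v/2, E, F], [G_u/2, F, G]] = [[0, 0, 57/8], [0, 5/2, 0], [57/8, 0, 361/16]]; det M2 = -16245/128
det M1 - det M2 = 20577/256; K = 20577/256 / (1805/32)^2 = 12/475


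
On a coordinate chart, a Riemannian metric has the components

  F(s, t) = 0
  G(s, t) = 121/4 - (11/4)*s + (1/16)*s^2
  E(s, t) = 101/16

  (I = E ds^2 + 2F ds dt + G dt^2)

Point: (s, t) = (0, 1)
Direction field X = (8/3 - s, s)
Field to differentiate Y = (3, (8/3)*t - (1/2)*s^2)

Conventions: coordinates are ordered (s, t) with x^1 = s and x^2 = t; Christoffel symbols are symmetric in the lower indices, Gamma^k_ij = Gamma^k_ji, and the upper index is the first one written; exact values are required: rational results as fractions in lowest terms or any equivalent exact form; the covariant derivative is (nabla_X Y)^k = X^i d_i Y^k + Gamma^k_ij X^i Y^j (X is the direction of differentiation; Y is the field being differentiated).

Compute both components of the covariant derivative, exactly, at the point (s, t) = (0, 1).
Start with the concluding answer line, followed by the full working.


Answer: (nabla_X Y)^s = 0, (nabla_X Y)^t = -32/99

E = 101/16, F = 0, G = 121/4 at the point
E_s = 0, E_t = 0, F_s = 0, F_t = 0, G_s = -11/4, G_t = 0
EG - F^2 = 12221/64;  g^inv = (64/12221) * [[121/4, 0], [0, 101/16]]
first-kind symbols [ij,l] = (1/2)(d_i g_jl + d_j g_il - d_l g_ij): [ss,s] = E_s/2 = 0, [ss,t] = F_s - E_t/2 = 0, [st,s] = E_t/2 = 0, [st,t] = G_s/2 = -11/8, [tt,s] = F_t - G_s/2 = 11/8, [tt,t] = G_t/2 = 0
Gamma^s_ij = (G*[ij,s] - F*[ij,t])/(EG - F^2), Gamma^t_ij = (E*[ij,t] - F*[ij,s])/(EG - F^2)
Gamma_sss = 0, Gamma_sst = 0, Gamma_stt = 22/101, Gamma_tss = 0, Gamma_tst = -1/22, Gamma_ttt = 0
X = (8/3, 0), Y = (3, 8/3) at the point


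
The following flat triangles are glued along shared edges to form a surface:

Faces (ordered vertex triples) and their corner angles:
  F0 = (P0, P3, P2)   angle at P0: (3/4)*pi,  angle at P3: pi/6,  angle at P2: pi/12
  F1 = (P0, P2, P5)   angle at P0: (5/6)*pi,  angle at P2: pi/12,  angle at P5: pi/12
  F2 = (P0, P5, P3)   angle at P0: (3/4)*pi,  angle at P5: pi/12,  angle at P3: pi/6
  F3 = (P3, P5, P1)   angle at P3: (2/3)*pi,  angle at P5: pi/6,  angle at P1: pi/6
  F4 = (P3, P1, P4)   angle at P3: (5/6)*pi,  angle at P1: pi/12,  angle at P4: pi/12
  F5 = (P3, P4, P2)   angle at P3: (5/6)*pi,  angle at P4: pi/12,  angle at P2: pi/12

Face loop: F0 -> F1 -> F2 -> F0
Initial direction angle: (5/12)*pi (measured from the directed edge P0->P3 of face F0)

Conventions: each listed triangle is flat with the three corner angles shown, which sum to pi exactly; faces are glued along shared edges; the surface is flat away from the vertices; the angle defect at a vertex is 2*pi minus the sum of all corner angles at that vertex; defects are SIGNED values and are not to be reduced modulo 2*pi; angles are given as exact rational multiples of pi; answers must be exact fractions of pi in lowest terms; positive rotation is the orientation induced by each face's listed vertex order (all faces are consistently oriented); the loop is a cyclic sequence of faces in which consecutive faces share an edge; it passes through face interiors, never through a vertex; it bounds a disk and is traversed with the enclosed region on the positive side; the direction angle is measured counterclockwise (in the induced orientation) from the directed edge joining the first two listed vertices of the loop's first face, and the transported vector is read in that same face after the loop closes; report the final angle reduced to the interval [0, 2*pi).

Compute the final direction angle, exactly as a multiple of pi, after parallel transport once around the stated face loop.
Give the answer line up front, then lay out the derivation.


Answer: final direction angle = pi/12

enclosed vertex P0: corner angles sum to (7/3)*pi, defect = 2*pi - (7/3)*pi = -pi/3
the final direction is the initial angle plus the enclosed defects, taken mod 2*pi in the induced orientation
final angle = (5/12)*pi - pi/3 = pi/12 (mod 2*pi)


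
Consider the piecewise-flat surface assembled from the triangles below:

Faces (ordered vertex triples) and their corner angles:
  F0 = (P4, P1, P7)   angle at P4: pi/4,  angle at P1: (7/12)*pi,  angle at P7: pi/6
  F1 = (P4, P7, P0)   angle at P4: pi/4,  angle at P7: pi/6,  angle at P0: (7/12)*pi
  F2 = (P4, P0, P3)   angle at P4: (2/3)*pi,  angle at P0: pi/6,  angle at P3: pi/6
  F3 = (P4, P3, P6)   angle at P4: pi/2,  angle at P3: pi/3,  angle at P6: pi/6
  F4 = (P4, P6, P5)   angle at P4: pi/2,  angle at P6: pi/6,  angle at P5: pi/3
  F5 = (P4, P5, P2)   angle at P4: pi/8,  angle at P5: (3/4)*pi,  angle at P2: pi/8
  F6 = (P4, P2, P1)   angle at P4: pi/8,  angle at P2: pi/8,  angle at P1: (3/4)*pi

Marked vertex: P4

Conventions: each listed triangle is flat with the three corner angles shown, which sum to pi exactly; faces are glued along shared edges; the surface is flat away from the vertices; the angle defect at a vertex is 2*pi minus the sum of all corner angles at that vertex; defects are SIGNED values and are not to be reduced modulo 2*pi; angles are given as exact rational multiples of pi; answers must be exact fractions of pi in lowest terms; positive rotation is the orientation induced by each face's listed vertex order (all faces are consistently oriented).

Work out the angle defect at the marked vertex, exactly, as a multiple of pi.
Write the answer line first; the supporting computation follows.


Answer: defect(P4) = (-5/12)*pi

Sum of corner angles at P4: (29/12)*pi
defect = 2*pi - (29/12)*pi


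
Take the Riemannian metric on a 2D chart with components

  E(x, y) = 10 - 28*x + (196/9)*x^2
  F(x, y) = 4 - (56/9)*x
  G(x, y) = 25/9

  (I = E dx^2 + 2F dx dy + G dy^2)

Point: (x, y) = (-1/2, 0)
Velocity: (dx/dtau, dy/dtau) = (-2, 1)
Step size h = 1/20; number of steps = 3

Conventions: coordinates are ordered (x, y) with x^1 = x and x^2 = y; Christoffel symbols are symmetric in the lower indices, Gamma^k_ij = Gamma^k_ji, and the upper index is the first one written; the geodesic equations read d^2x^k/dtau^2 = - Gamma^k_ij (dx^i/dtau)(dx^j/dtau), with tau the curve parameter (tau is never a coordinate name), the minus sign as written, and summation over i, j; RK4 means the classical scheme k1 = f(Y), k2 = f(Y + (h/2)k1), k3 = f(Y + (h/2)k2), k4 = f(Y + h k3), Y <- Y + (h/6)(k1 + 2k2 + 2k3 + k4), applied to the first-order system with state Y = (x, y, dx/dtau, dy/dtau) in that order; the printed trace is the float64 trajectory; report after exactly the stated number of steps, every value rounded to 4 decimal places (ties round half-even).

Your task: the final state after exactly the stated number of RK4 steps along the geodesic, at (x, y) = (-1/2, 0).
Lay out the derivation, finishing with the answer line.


f(Y) = (dx/dtau, dy/dtau, -Gamma^x_ij Y'^i Y'^j, -Gamma^y_ij Y'^i Y'^j) with the Gammas evaluated at the stage position; h = 0.050000; intermediate values shown to 6 dp
step 0: x = -0.5000, y = 0.0000, dx/dtau = -2.0000, dy/dtau = 1.0000
step 1:
  k1: at (x, y) = (-0.500000, 0.000000), (dx/dtau, dy/dtau) = (-2.000000, 1.000000); Gamma_xxx = -0.797153, Gamma_xxy = 0.000000, Gamma_xyy = 0.000000, Gamma_yxx = -0.199288, Gamma_yxy = 0.000000, Gamma_yyy = 0.000000; k1 = (-2.000000, 1.000000, 3.188612, 0.797153)
  k2: at (x, y) = (-0.550000, 0.025000), (dx/dtau, dy/dtau) = (-1.920285, 1.019929); Gamma_xxx = -0.769357, Gamma_xxy = 0.000000, Gamma_xyy = 0.000000, Gamma_yxx = -0.184277, Gamma_yxy = 0.000000, Gamma_yyy = 0.000000; k2 = (-1.920285, 1.019929, 2.837000, 0.679521)
  k3: at (x, y) = (-0.548007, 0.025498), (dx/dtau, dy/dtau) = (-1.929075, 1.016988); Gamma_xxx = -0.770433, Gamma_xxy = 0.000000, Gamma_xyy = 0.000000, Gamma_yxx = -0.184844, Gamma_yxy = 0.000000, Gamma_yyy = 0.000000; k3 = (-1.929075, 1.016988, 2.867034, 0.687864)
  k4: at (x, y) = (-0.596454, 0.050849), (dx/dtau, dy/dtau) = (-1.856648, 1.034393); Gamma_xxx = -0.745028, Gamma_xxy = 0.000000, Gamma_xyy = 0.000000, Gamma_yxx = -0.171761, Gamma_yxy = 0.000000, Gamma_yyy = 0.000000; k4 = (-1.856648, 1.034393, 2.568217, 0.592084)
  Y <- Y + (h/6)(k1 + 2k2 + 2k3 + k4): x = -0.5963, y = 0.0509, dx/dtau = -1.8570, dy/dtau = 1.0344
step 2:
  k1: at (x, y) = (-0.596295, 0.050902), (dx/dtau, dy/dtau) = (-1.856959, 1.034367); Gamma_xxx = -0.745109, Gamma_xxy = 0.000000, Gamma_xyy = 0.000000, Gamma_yxx = -0.171802, Gamma_yxy = 0.000000, Gamma_yyy = 0.000000; k1 = (-1.856959, 1.034367, 2.569357, 0.592423)
  k2: at (x, y) = (-0.642719, 0.076761), (dx/dtau, dy/dtau) = (-1.792725, 1.049177); Gamma_xxx = -0.722130, Gamma_xxy = 0.000000, Gamma_xyy = 0.000000, Gamma_yxx = -0.160491, Gamma_yxy = 0.000000, Gamma_yyy = 0.000000; k2 = (-1.792725, 1.049177, 2.320826, 0.515795)
  k3: at (x, y) = (-0.641113, 0.077131), (dx/dtau, dy/dtau) = (-1.798939, 1.047262); Gamma_xxx = -0.722903, Gamma_xxy = 0.000000, Gamma_xyy = 0.000000, Gamma_yxx = -0.160863, Gamma_yxy = 0.000000, Gamma_yyy = 0.000000; k3 = (-1.798939, 1.047262, 2.339445, 0.520583)
  k4: at (x, y) = (-0.686242, 0.103265), (dx/dtau, dy/dtau) = (-1.739987, 1.060396); Gamma_xxx = -0.701721, Gamma_xxy = 0.000000, Gamma_xyy = 0.000000, Gamma_yxx = -0.150848, Gamma_yxy = 0.000000, Gamma_yyy = 0.000000; k4 = (-1.739987, 1.060396, 2.124500, 0.456700)
  Y <- Y + (h/6)(k1 + 2k2 + 2k3 + k4): x = -0.6861, y = 0.1033, dx/dtau = -1.7402, dy/dtau = 1.0604
step 3:
  k1: at (x, y) = (-0.686130, 0.103299), (dx/dtau, dy/dtau) = (-1.740173, 1.060382); Gamma_xxx = -0.701772, Gamma_xxy = 0.000000, Gamma_xyy = 0.000000, Gamma_yxx = -0.150872, Gamma_yxy = 0.000000, Gamma_yyy = 0.000000; k1 = (-1.740173, 1.060382, 2.125107, 0.456869)
  k2: at (x, y) = (-0.729635, 0.129808), (dx/dtau, dy/dtau) = (-1.687045, 1.071804); Gamma_xxx = -0.682396, Gamma_xxy = 0.000000, Gamma_xyy = 0.000000, Gamma_yxx = -0.142056, Gamma_yxy = 0.000000, Gamma_yyy = 0.000000; k2 = (-1.687045, 1.071804, 1.942180, 0.404307)
  k3: at (x, y) = (-0.728306, 0.130094), (dx/dtau, dy/dtau) = (-1.691618, 1.070490); Gamma_xxx = -0.682973, Gamma_xxy = 0.000000, Gamma_xyy = 0.000000, Gamma_yxx = -0.142313, Gamma_yxy = 0.000000, Gamma_yyy = 0.000000; k3 = (-1.691618, 1.070490, 1.954375, 0.407240)
  k4: at (x, y) = (-0.770711, 0.156823), (dx/dtau, dy/dtau) = (-1.642454, 1.080744); Gamma_xxx = -0.664981, Gamma_xxy = 0.000000, Gamma_xyy = 0.000000, Gamma_yxx = -0.134408, Gamma_yxy = 0.000000, Gamma_yyy = 0.000000; k4 = (-1.642454, 1.080744, 1.793890, 0.362586)
  Y <- Y + (h/6)(k1 + 2k2 + 2k3 + k4): x = -0.7706, y = 0.1568, dx/dtau = -1.6426, dy/dtau = 1.0807

Answer: x = -0.7706, y = 0.1568, dx/dtau = -1.6426, dy/dtau = 1.0807


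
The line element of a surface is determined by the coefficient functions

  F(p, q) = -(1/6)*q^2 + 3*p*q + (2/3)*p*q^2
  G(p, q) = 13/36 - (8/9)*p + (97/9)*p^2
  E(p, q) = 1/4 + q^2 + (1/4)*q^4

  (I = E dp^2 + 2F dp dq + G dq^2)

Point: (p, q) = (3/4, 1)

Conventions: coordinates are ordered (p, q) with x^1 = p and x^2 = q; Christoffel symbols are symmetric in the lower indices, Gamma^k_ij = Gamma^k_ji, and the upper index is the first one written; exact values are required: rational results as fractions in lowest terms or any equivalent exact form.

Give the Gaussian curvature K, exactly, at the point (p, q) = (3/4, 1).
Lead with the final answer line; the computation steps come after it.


Answer: K = -223776/319225

E = 3/2, F = 31/12, G = 829/144, EG - F^2 = 565/288 at the point
E_p = 0, E_q = 3, F_p = 11/3, F_q = 35/12, G_p = 275/18, G_q = 0
E_qq = 5, F_pq = 13/3, G_pp = 194/9
Compute both Brioschi determinants and normalise by (EG - F^2)^2.
M1 = [[-E_qq/2 + F_pq - G_pp/2, E_p/2, F_p - E_q/2], [F_q - G_p/2, E, F], [G_q/2, F, G]] = [[-161/18, 0, 13/6], [-85/18, 3/2, 31/12], [0, 31/12, 829/144]]; det M1 = -75995/1728
M2 = [[0, E_q/2, G_p/2], [E_q/2, E, F], [G_p/2, F, G]] = [[0, 3/2, 275/36], [3/2, 3/2, 31/12], [275/36, 31/12, 829/144]]; det M2 = -71333/1728
det M1 - det M2 = -259/96; K = -259/96 / (565/288)^2 = -223776/319225


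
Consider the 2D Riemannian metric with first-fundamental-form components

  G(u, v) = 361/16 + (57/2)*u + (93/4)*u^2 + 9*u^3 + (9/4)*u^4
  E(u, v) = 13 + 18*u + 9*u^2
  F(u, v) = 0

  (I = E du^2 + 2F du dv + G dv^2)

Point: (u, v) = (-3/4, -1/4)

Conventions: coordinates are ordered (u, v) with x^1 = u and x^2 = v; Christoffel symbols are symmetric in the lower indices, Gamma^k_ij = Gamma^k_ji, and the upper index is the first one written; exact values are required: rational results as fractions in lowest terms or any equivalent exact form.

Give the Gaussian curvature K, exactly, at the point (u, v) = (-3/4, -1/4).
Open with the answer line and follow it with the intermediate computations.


Answer: K = -98304/570203

E = 73/16, F = 0, G = 11449/1024, EG - F^2 = 835777/16384 at the point
E_u = 9/2, E_v = 0, F_u = 0, F_v = 0, G_u = 321/64, G_v = 0
E_vv = 0, F_uv = 0, G_uu = 339/16
Apply the Brioschi formula K = (det M1 - det M2)/(EG - F^2)^2 over the derivative matrices of E, F, G.
M1 = [[-E_vv/2 + F_uv - G_uu/2, E_u/2, F_u - E_v/2], [F_v - G_u/2, E, F], [G_v/2, F, G]] = [[-339/32, 9/4, 0], [-321/128, 73/16, 0], [0, 0, 11449/1024]]; det M1 = -125126121/262144
M2 = [[0, E_v/2, G_u/2], [E_v/2, E, F], [G_u/2, F, G]] = [[0, 0, 321/128], [0, 73/16, 0], [321/128, 0, 11449/1024]]; det M2 = -7521993/262144
det M1 - det M2 = -3675129/8192; K = -3675129/8192 / (835777/16384)^2 = -98304/570203


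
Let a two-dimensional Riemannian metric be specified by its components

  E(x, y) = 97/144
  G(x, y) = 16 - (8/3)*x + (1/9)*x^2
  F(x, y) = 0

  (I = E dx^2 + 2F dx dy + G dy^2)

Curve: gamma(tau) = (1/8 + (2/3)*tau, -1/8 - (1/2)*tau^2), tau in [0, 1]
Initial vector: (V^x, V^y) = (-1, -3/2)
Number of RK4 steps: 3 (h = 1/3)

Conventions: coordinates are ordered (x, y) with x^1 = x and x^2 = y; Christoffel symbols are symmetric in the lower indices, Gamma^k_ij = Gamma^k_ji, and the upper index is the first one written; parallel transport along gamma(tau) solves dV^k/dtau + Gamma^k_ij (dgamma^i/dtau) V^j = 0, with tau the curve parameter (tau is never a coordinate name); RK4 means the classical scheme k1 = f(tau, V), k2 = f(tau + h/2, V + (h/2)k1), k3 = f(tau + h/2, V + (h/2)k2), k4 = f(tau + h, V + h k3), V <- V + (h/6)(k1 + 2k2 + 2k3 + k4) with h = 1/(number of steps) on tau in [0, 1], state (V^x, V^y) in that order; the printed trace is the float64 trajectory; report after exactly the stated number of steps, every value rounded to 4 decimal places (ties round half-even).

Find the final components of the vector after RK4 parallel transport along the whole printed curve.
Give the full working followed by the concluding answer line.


gamma'(tau) = (2/3, -tau); f(tau, V)^k = -Gamma^k_ij(gamma(tau)) gamma'^i(tau) V^j; h = 1/3; intermediate values shown to 6 dp
curve data and Christoffel symbols at the stage parameters:
  tau = 0.000000: gamma = (0.125000, -0.125000), gamma' = (0.666667, 0.000000); Gamma_xxx = 0.000000, Gamma_xxy = 0.000000, Gamma_xyy = 1.958763, Gamma_yxx = 0.000000, Gamma_yxy = -0.084211, Gamma_yyy = 0.000000
  tau = 0.166667: gamma = (0.236111, -0.138889), gamma' = (0.666667, -0.166667); Gamma_xxx = 0.000000, Gamma_xxy = 0.000000, Gamma_xyy = 1.940435, Gamma_yxx = 0.000000, Gamma_yxy = -0.085006, Gamma_yyy = 0.000000
  tau = 0.333333: gamma = (0.347222, -0.180556), gamma' = (0.666667, -0.333333); Gamma_xxx = 0.000000, Gamma_xxy = 0.000000, Gamma_xyy = 1.922108, Gamma_yxx = 0.000000, Gamma_yxy = -0.085816, Gamma_yyy = 0.000000
  tau = 0.500000: gamma = (0.458333, -0.250000), gamma' = (0.666667, -0.500000); Gamma_xxx = 0.000000, Gamma_xxy = 0.000000, Gamma_xyy = 1.903780, Gamma_yxx = 0.000000, Gamma_yxy = -0.086643, Gamma_yyy = 0.000000
  tau = 0.666667: gamma = (0.569444, -0.347222), gamma' = (0.666667, -0.666667); Gamma_xxx = 0.000000, Gamma_xxy = 0.000000, Gamma_xyy = 1.885452, Gamma_yxx = 0.000000, Gamma_yxy = -0.087485, Gamma_yyy = 0.000000
  tau = 0.833333: gamma = (0.680556, -0.472222), gamma' = (0.666667, -0.833333); Gamma_xxx = 0.000000, Gamma_xxy = 0.000000, Gamma_xyy = 1.867125, Gamma_yxx = 0.000000, Gamma_yxy = -0.088344, Gamma_yyy = 0.000000
  tau = 1.000000: gamma = (0.791667, -0.625000), gamma' = (0.666667, -1.000000); Gamma_xxx = 0.000000, Gamma_xxy = 0.000000, Gamma_xyy = 1.848797, Gamma_yxx = 0.000000, Gamma_yxy = -0.089219, Gamma_yyy = 0.000000
step 0: V^x = -1.0000, V^y = -1.5000
step 1: k1 = (0.000000, -0.084211), k2 = (-0.489648, -0.071634), k3 = (-0.488970, -0.070359), k4 = (-0.976080, -0.053890); V <- V + (h/6)(k1 + 2k2 + 2k3 + k4): V^x = -1.1630, V^y = -1.5234
step 2: k1 = (-0.976078, -0.053891), k2 = (-1.458706, -0.031087), k3 = (-1.455088, -0.027383), k4 = (-1.926401, 0.006731); V <- V + (h/6)(k1 + 2k2 + 2k3 + k4): V^x = -1.6480, V^y = -1.5326
step 3: k1 = (-1.926387, 0.006730), k2 = (-2.382831, 0.054764), k3 = (-2.370375, 0.060836), k4 = (-2.795913, 0.127575); V <- V + (h/6)(k1 + 2k2 + 2k3 + k4): V^x = -2.4384, V^y = -1.5123

Answer: V^x = -2.4384, V^y = -1.5123
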